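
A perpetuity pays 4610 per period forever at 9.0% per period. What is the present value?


PV = PMT / i
= 4610 / 0.09
= 51222.2222


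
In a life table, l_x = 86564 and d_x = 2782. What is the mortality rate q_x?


q_x = d_x / l_x
= 2782 / 86564
= 0.0321


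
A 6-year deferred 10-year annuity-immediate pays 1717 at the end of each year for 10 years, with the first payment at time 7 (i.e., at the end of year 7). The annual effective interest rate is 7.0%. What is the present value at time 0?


PV at time 6 of the 10-year annuity-immediate:
a_n = 1717 * (1-(1+0.07)^(-10))/0.07 = 12059.4895
Discount back 6 years to time 0:
PV = 12059.4895 * (1+0.07)^(-6)
= 12059.4895 * 0.666342
= 8035.7471


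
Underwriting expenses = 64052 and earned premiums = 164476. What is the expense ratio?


Expense ratio = expenses / premiums
= 64052 / 164476
= 0.3894


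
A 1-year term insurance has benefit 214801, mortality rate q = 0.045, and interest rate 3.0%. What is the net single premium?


NSP = benefit * q * v
v = 1/(1+i) = 0.970874
NSP = 214801 * 0.045 * 0.970874
= 9384.5097


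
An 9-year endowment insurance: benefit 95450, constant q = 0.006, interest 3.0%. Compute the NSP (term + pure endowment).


Term component = 4358.7286
Pure endowment = 9_p_x * v^9 * benefit = 0.947278 * 0.766417 * 95450 = 69297.6281
NSP = 73656.3568


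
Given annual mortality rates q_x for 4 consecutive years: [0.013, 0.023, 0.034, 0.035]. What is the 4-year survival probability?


p_k = 1 - q_k for each year
Survival = product of (1 - q_k)
= 0.987 * 0.977 * 0.966 * 0.965
= 0.8989


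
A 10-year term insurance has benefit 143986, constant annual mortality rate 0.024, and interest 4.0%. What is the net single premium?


NSP = benefit * sum_{k=0}^{n-1} k_p_x * q * v^(k+1)
With constant q=0.024, v=0.961538
Sum = 0.176301
NSP = 143986 * 0.176301
= 25384.8514


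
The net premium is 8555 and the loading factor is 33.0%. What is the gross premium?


Gross = net * (1 + loading)
= 8555 * (1 + 0.33)
= 8555 * 1.33
= 11378.15


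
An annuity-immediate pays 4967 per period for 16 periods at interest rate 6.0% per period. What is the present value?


PV = PMT * (1 - (1+i)^(-n)) / i
= 4967 * (1 - (1+0.06)^(-16)) / 0.06
= 4967 * (1 - 0.393646) / 0.06
= 4967 * 10.105895
= 50195.9818


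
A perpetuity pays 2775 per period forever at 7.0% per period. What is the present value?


PV = PMT / i
= 2775 / 0.07
= 39642.8571


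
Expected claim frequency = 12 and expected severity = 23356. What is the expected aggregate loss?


E[S] = E[N] * E[X]
= 12 * 23356
= 280272


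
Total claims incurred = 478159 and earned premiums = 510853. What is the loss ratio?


Loss ratio = claims / premiums
= 478159 / 510853
= 0.936


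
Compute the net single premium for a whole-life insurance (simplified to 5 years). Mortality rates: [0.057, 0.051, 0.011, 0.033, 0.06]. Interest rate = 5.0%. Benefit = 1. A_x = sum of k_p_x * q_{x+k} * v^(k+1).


v = 0.952381
Year 0: k_p_x=1.0, q=0.057, term=0.054286
Year 1: k_p_x=0.943, q=0.051, term=0.043622
Year 2: k_p_x=0.894907, q=0.011, term=0.008504
Year 3: k_p_x=0.885063, q=0.033, term=0.024029
Year 4: k_p_x=0.855856, q=0.06, term=0.040235
A_x = 0.1707


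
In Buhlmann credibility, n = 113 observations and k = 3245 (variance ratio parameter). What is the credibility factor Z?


Z = n / (n + k)
= 113 / (113 + 3245)
= 113 / 3358
= 0.0337


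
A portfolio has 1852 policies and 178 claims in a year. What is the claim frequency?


frequency = claims / policies
= 178 / 1852
= 0.0961


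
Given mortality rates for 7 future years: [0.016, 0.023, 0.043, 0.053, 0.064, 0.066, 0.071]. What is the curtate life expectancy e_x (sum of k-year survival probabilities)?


e_x = sum_{k=1}^{n} k_p_x
k_p_x values:
  1_p_x = 0.984
  2_p_x = 0.961368
  3_p_x = 0.920029
  4_p_x = 0.871268
  5_p_x = 0.815507
  6_p_x = 0.761683
  7_p_x = 0.707604
e_x = 6.0215


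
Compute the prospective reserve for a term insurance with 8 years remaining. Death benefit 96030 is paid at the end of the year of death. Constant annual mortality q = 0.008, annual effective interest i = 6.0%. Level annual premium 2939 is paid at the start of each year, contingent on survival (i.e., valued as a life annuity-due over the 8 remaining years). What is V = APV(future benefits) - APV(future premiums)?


v = 1/(1+i) = 0.943396
APV(future benefits) per unit = sum_{k=0}^{7} k_p_x * q * v^(k+1) = 0.048428
APV(future benefits) = 96030 * 0.048428 = 4650.5127
Life annuity-due factor ä_{x:8} = sum_{k=0}^{7} k_p_x * v^k = 6.416671
APV(future premiums) = 2939 * 6.416671 = 18858.5965
V = 4650.5127 - 18858.5965
= -14208.0838


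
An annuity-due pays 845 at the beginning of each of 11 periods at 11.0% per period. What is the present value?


PV_due = PMT * (1-(1+i)^(-n))/i * (1+i)
PV_immediate = 5244.5054
PV_due = 5244.5054 * 1.11
= 5821.401


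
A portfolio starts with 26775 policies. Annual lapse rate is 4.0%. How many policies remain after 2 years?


remaining = initial * (1 - lapse)^years
= 26775 * (1 - 0.04)^2
= 26775 * 0.9216
= 24675.84


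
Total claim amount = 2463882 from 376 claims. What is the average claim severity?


severity = total / number
= 2463882 / 376
= 6552.8777


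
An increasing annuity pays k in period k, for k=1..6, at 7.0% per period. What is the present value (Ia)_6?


(Ia)_n = sum_{k=1}^{n} k * v^k, v = 1/(1+i)
v = 0.934579
Sum computed term by term:
(Ia)_6 = 15.7449


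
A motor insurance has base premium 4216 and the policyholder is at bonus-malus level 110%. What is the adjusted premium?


adjusted = base * BM_level / 100
= 4216 * 110 / 100
= 4216 * 1.1
= 4637.6


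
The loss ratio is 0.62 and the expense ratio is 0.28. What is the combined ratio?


Combined ratio = loss ratio + expense ratio
= 0.62 + 0.28
= 0.9


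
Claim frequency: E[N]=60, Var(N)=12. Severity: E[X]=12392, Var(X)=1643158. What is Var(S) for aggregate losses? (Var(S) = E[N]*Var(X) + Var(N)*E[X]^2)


Var(S) = E[N]*Var(X) + Var(N)*E[X]^2
= 60*1643158 + 12*12392^2
= 98589480 + 1842739968
= 1.9413e+09


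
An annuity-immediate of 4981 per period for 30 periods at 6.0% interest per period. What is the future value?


FV = PMT * ((1+i)^n - 1) / i
= 4981 * ((1.06)^30 - 1) / 0.06
= 4981 * (5.743491 - 1) / 0.06
= 393788.8255


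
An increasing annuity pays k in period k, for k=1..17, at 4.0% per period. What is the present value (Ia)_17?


(Ia)_n = sum_{k=1}^{n} k * v^k, v = 1/(1+i)
v = 0.961538
Sum computed term by term:
(Ia)_17 = 98.1238


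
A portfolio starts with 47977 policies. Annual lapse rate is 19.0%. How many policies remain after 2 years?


remaining = initial * (1 - lapse)^years
= 47977 * (1 - 0.19)^2
= 47977 * 0.6561
= 31477.7097


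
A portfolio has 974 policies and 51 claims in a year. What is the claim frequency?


frequency = claims / policies
= 51 / 974
= 0.0524


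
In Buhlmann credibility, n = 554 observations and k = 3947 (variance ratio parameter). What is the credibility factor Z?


Z = n / (n + k)
= 554 / (554 + 3947)
= 554 / 4501
= 0.1231


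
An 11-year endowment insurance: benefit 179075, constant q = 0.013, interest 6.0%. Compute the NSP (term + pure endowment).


Term component = 17342.8617
Pure endowment = 11_p_x * v^11 * benefit = 0.865942 * 0.526788 * 179075 = 81688.1614
NSP = 99031.0231


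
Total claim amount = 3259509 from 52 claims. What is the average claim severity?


severity = total / number
= 3259509 / 52
= 62682.8654


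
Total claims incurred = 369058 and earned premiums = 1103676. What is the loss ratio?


Loss ratio = claims / premiums
= 369058 / 1103676
= 0.3344


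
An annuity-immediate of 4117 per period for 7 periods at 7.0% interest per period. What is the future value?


FV = PMT * ((1+i)^n - 1) / i
= 4117 * ((1.07)^7 - 1) / 0.07
= 4117 * (1.605781 - 1) / 0.07
= 35628.6048


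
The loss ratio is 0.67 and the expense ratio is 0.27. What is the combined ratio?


Combined ratio = loss ratio + expense ratio
= 0.67 + 0.27
= 0.94


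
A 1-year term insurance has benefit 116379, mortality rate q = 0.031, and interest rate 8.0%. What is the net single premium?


NSP = benefit * q * v
v = 1/(1+i) = 0.925926
NSP = 116379 * 0.031 * 0.925926
= 3340.5083


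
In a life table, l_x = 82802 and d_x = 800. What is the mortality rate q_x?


q_x = d_x / l_x
= 800 / 82802
= 0.0097


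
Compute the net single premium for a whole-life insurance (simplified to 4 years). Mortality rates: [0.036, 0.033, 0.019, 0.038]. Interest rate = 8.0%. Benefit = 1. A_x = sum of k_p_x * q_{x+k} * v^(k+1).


v = 0.925926
Year 0: k_p_x=1.0, q=0.036, term=0.033333
Year 1: k_p_x=0.964, q=0.033, term=0.027274
Year 2: k_p_x=0.932188, q=0.019, term=0.01406
Year 3: k_p_x=0.914476, q=0.038, term=0.025542
A_x = 0.1002


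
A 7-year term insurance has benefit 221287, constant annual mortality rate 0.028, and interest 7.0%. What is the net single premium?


NSP = benefit * sum_{k=0}^{n-1} k_p_x * q * v^(k+1)
With constant q=0.028, v=0.934579
Sum = 0.139863
NSP = 221287 * 0.139863
= 30949.9302


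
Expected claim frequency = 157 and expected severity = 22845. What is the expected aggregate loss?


E[S] = E[N] * E[X]
= 157 * 22845
= 3.5867e+06


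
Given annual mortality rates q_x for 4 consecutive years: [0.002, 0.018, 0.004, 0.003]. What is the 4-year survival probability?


p_k = 1 - q_k for each year
Survival = product of (1 - q_k)
= 0.998 * 0.982 * 0.996 * 0.997
= 0.9732


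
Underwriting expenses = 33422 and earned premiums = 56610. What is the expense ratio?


Expense ratio = expenses / premiums
= 33422 / 56610
= 0.5904


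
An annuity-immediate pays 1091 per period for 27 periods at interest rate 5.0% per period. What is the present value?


PV = PMT * (1 - (1+i)^(-n)) / i
= 1091 * (1 - (1+0.05)^(-27)) / 0.05
= 1091 * (1 - 0.267848) / 0.05
= 1091 * 14.643034
= 15975.5497


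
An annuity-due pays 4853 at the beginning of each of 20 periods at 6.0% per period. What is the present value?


PV_due = PMT * (1-(1+i)^(-n))/i * (1+i)
PV_immediate = 55663.5277
PV_due = 55663.5277 * 1.06
= 59003.3393


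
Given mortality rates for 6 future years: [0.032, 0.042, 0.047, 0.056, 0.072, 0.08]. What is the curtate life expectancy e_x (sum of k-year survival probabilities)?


e_x = sum_{k=1}^{n} k_p_x
k_p_x values:
  1_p_x = 0.968
  2_p_x = 0.927344
  3_p_x = 0.883759
  4_p_x = 0.834268
  5_p_x = 0.774201
  6_p_x = 0.712265
e_x = 5.0998


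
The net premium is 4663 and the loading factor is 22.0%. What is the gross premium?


Gross = net * (1 + loading)
= 4663 * (1 + 0.22)
= 4663 * 1.22
= 5688.86


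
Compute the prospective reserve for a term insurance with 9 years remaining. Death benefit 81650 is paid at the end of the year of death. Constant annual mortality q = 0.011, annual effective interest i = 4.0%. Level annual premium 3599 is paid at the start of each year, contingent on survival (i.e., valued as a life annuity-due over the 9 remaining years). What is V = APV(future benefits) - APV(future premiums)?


v = 1/(1+i) = 0.961538
APV(future benefits) per unit = sum_{k=0}^{8} k_p_x * q * v^(k+1) = 0.078507
APV(future benefits) = 81650 * 0.078507 = 6410.0816
Life annuity-due factor ä_{x:9} = sum_{k=0}^{8} k_p_x * v^k = 7.422463
APV(future premiums) = 3599 * 7.422463 = 26713.4434
V = 6410.0816 - 26713.4434
= -20303.3618


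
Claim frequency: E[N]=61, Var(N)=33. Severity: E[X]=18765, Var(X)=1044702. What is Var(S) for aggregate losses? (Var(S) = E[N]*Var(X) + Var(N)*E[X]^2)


Var(S) = E[N]*Var(X) + Var(N)*E[X]^2
= 61*1044702 + 33*18765^2
= 63726822 + 11620132425
= 1.1684e+10


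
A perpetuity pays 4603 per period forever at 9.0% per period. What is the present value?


PV = PMT / i
= 4603 / 0.09
= 51144.4444


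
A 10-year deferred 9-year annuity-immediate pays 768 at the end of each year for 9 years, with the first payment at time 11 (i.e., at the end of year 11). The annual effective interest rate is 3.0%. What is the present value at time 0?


PV at time 10 of the 9-year annuity-immediate:
a_n = 768 * (1-(1+0.03)^(-9))/0.03 = 5979.7317
Discount back 10 years to time 0:
PV = 5979.7317 * (1+0.03)^(-10)
= 5979.7317 * 0.744094
= 4449.4819


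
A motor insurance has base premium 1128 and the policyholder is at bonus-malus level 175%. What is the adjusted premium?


adjusted = base * BM_level / 100
= 1128 * 175 / 100
= 1128 * 1.75
= 1974.0


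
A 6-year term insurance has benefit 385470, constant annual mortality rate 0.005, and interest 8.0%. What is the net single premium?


NSP = benefit * sum_{k=0}^{n-1} k_p_x * q * v^(k+1)
With constant q=0.005, v=0.925926
Sum = 0.022853
NSP = 385470 * 0.022853
= 8809.1395


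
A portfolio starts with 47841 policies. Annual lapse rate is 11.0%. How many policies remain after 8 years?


remaining = initial * (1 - lapse)^years
= 47841 * (1 - 0.11)^8
= 47841 * 0.393659
= 18833.0345


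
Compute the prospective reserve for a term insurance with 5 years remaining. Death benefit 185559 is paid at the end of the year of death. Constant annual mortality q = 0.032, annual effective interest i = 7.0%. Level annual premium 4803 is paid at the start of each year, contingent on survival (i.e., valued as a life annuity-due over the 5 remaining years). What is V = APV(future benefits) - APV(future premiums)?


v = 1/(1+i) = 0.934579
APV(future benefits) per unit = sum_{k=0}^{4} k_p_x * q * v^(k+1) = 0.123614
APV(future benefits) = 185559 * 0.123614 = 22937.744
Life annuity-due factor ä_{x:5} = sum_{k=0}^{4} k_p_x * v^k = 4.133353
APV(future premiums) = 4803 * 4.133353 = 19852.4935
V = 22937.744 - 19852.4935
= 3085.2504


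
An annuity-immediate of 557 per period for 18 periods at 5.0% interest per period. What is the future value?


FV = PMT * ((1+i)^n - 1) / i
= 557 * ((1.05)^18 - 1) / 0.05
= 557 * (2.406619 - 1) / 0.05
= 15669.7383


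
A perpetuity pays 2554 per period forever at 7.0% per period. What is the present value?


PV = PMT / i
= 2554 / 0.07
= 36485.7143


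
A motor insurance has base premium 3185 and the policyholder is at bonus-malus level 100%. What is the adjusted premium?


adjusted = base * BM_level / 100
= 3185 * 100 / 100
= 3185 * 1.0
= 3185.0


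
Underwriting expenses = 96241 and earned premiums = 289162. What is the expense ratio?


Expense ratio = expenses / premiums
= 96241 / 289162
= 0.3328


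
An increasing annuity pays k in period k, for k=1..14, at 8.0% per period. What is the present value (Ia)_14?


(Ia)_n = sum_{k=1}^{n} k * v^k, v = 1/(1+i)
v = 0.925926
Sum computed term by term:
(Ia)_14 = 51.7165


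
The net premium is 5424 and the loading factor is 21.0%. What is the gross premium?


Gross = net * (1 + loading)
= 5424 * (1 + 0.21)
= 5424 * 1.21
= 6563.04


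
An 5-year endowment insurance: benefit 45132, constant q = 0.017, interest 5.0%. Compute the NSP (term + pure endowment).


Term component = 3216.096
Pure endowment = 5_p_x * v^5 * benefit = 0.917841 * 0.783526 * 45132 = 32456.798
NSP = 35672.8941


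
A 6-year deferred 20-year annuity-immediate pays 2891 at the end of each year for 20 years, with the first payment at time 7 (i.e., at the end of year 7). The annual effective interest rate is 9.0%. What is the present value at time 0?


PV at time 6 of the 20-year annuity-immediate:
a_n = 2891 * (1-(1+0.09)^(-20))/0.09 = 26390.6255
Discount back 6 years to time 0:
PV = 26390.6255 * (1+0.09)^(-6)
= 26390.6255 * 0.596267
= 15735.8677


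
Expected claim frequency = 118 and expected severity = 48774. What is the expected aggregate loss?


E[S] = E[N] * E[X]
= 118 * 48774
= 5.7553e+06


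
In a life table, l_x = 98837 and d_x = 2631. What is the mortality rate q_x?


q_x = d_x / l_x
= 2631 / 98837
= 0.0266


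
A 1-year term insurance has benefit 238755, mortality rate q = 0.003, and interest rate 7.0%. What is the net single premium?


NSP = benefit * q * v
v = 1/(1+i) = 0.934579
NSP = 238755 * 0.003 * 0.934579
= 669.4065


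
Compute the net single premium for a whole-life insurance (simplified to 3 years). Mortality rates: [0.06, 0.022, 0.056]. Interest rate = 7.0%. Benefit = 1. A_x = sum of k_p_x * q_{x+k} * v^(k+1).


v = 0.934579
Year 0: k_p_x=1.0, q=0.06, term=0.056075
Year 1: k_p_x=0.94, q=0.022, term=0.018063
Year 2: k_p_x=0.91932, q=0.056, term=0.042025
A_x = 0.1162


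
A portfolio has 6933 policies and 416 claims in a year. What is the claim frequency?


frequency = claims / policies
= 416 / 6933
= 0.06


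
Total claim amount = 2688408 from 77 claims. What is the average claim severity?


severity = total / number
= 2688408 / 77
= 34914.3896


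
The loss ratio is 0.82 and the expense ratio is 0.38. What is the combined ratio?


Combined ratio = loss ratio + expense ratio
= 0.82 + 0.38
= 1.2


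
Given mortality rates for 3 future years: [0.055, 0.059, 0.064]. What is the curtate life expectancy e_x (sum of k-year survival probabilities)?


e_x = sum_{k=1}^{n} k_p_x
k_p_x values:
  1_p_x = 0.945
  2_p_x = 0.889245
  3_p_x = 0.832333
e_x = 2.6666


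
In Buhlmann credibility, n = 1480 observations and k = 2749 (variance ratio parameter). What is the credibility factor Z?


Z = n / (n + k)
= 1480 / (1480 + 2749)
= 1480 / 4229
= 0.35


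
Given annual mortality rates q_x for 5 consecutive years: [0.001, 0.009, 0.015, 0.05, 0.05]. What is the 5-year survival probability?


p_k = 1 - q_k for each year
Survival = product of (1 - q_k)
= 0.999 * 0.991 * 0.985 * 0.95 * 0.95
= 0.8801


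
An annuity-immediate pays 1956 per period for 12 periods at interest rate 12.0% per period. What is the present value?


PV = PMT * (1 - (1+i)^(-n)) / i
= 1956 * (1 - (1+0.12)^(-12)) / 0.12
= 1956 * (1 - 0.256675) / 0.12
= 1956 * 6.194374
= 12116.196


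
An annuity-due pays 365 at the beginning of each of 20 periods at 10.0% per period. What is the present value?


PV_due = PMT * (1-(1+i)^(-n))/i * (1+i)
PV_immediate = 3107.4508
PV_due = 3107.4508 * 1.1
= 3418.1958


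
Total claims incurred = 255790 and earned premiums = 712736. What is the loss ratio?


Loss ratio = claims / premiums
= 255790 / 712736
= 0.3589


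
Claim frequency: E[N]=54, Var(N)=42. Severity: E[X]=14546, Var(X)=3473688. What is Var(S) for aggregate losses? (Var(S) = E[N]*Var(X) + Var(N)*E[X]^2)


Var(S) = E[N]*Var(X) + Var(N)*E[X]^2
= 54*3473688 + 42*14546^2
= 187579152 + 8886616872
= 9.0742e+09


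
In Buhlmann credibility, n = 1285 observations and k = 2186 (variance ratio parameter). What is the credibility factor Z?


Z = n / (n + k)
= 1285 / (1285 + 2186)
= 1285 / 3471
= 0.3702


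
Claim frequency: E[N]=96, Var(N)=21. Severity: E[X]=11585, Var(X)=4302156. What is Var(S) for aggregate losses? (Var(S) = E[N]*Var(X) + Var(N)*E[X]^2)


Var(S) = E[N]*Var(X) + Var(N)*E[X]^2
= 96*4302156 + 21*11585^2
= 413006976 + 2818456725
= 3.2315e+09


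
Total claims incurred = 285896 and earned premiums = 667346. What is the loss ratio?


Loss ratio = claims / premiums
= 285896 / 667346
= 0.4284


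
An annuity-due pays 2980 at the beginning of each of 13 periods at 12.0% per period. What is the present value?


PV_due = PMT * (1-(1+i)^(-n))/i * (1+i)
PV_immediate = 19142.1743
PV_due = 19142.1743 * 1.12
= 21439.2352


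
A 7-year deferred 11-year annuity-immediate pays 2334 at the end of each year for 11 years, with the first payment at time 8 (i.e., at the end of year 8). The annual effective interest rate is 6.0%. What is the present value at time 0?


PV at time 7 of the 11-year annuity-immediate:
a_n = 2334 * (1-(1+0.06)^(-11))/0.06 = 18407.9653
Discount back 7 years to time 0:
PV = 18407.9653 * (1+0.06)^(-7)
= 18407.9653 * 0.665057
= 12242.3482


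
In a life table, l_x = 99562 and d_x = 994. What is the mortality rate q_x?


q_x = d_x / l_x
= 994 / 99562
= 0.01


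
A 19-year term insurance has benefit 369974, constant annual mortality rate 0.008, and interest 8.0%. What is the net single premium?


NSP = benefit * sum_{k=0}^{n-1} k_p_x * q * v^(k+1)
With constant q=0.008, v=0.925926
Sum = 0.072826
NSP = 369974 * 0.072826
= 26943.6485


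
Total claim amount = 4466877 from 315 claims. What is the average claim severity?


severity = total / number
= 4466877 / 315
= 14180.5619


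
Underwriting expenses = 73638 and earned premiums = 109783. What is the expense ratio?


Expense ratio = expenses / premiums
= 73638 / 109783
= 0.6708


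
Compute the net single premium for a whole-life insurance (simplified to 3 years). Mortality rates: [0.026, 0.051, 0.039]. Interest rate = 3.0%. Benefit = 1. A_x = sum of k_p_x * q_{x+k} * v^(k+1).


v = 0.970874
Year 0: k_p_x=1.0, q=0.026, term=0.025243
Year 1: k_p_x=0.974, q=0.051, term=0.046823
Year 2: k_p_x=0.924326, q=0.039, term=0.03299
A_x = 0.1051


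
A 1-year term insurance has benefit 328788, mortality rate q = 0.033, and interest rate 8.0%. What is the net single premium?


NSP = benefit * q * v
v = 1/(1+i) = 0.925926
NSP = 328788 * 0.033 * 0.925926
= 10046.3


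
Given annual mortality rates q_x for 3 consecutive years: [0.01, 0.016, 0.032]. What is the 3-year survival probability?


p_k = 1 - q_k for each year
Survival = product of (1 - q_k)
= 0.99 * 0.984 * 0.968
= 0.943


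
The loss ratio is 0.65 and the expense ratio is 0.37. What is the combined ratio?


Combined ratio = loss ratio + expense ratio
= 0.65 + 0.37
= 1.02


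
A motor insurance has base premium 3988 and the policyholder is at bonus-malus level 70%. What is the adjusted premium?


adjusted = base * BM_level / 100
= 3988 * 70 / 100
= 3988 * 0.7
= 2791.6


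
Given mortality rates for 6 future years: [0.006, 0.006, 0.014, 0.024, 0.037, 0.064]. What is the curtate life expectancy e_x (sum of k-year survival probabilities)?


e_x = sum_{k=1}^{n} k_p_x
k_p_x values:
  1_p_x = 0.994
  2_p_x = 0.988036
  3_p_x = 0.974203
  4_p_x = 0.950823
  5_p_x = 0.915642
  6_p_x = 0.857041
e_x = 5.6797


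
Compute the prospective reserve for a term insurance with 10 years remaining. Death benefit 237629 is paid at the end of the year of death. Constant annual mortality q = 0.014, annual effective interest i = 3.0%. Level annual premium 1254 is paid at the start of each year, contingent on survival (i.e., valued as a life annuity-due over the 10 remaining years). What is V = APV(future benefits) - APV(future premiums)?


v = 1/(1+i) = 0.970874
APV(future benefits) per unit = sum_{k=0}^{9} k_p_x * q * v^(k+1) = 0.112559
APV(future benefits) = 237629 * 0.112559 = 26747.1752
Life annuity-due factor ä_{x:10} = sum_{k=0}^{9} k_p_x * v^k = 8.281093
APV(future premiums) = 1254 * 8.281093 = 10384.4909
V = 26747.1752 - 10384.4909
= 16362.6844


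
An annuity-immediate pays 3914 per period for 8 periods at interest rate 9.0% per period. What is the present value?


PV = PMT * (1 - (1+i)^(-n)) / i
= 3914 * (1 - (1+0.09)^(-8)) / 0.09
= 3914 * (1 - 0.501866) / 0.09
= 3914 * 5.534819
= 21663.282


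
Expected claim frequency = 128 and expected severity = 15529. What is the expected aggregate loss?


E[S] = E[N] * E[X]
= 128 * 15529
= 1.9877e+06


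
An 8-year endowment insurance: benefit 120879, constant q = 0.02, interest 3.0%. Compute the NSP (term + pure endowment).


Term component = 15878.6564
Pure endowment = 8_p_x * v^8 * benefit = 0.850763 * 0.789409 * 120879 = 81182.3589
NSP = 97061.0153


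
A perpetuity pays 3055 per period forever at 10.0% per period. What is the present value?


PV = PMT / i
= 3055 / 0.1
= 30550.0


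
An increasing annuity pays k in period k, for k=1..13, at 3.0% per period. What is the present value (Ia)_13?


(Ia)_n = sum_{k=1}^{n} k * v^k, v = 1/(1+i)
v = 0.970874
Sum computed term by term:
(Ia)_13 = 70.0546


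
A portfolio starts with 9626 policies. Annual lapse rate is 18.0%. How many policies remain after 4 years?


remaining = initial * (1 - lapse)^years
= 9626 * (1 - 0.18)^4
= 9626 * 0.452122
= 4352.1241


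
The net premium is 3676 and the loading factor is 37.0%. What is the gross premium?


Gross = net * (1 + loading)
= 3676 * (1 + 0.37)
= 3676 * 1.37
= 5036.12


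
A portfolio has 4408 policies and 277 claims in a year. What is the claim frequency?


frequency = claims / policies
= 277 / 4408
= 0.0628


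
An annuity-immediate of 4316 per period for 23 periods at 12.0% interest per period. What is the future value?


FV = PMT * ((1+i)^n - 1) / i
= 4316 * ((1.12)^23 - 1) / 0.12
= 4316 * (13.552347 - 1) / 0.12
= 451466.0899


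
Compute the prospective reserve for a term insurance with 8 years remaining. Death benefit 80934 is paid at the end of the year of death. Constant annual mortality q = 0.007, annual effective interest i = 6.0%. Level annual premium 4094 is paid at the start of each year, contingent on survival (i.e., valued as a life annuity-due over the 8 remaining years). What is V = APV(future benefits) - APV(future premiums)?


v = 1/(1+i) = 0.943396
APV(future benefits) per unit = sum_{k=0}^{7} k_p_x * q * v^(k+1) = 0.042509
APV(future benefits) = 80934 * 0.042509 = 3440.4403
Life annuity-due factor ä_{x:8} = sum_{k=0}^{7} k_p_x * v^k = 6.437109
APV(future premiums) = 4094 * 6.437109 = 26353.5234
V = 3440.4403 - 26353.5234
= -22913.0831


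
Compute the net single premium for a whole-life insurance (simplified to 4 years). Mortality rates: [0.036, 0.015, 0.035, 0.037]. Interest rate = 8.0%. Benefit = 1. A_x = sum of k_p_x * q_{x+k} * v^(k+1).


v = 0.925926
Year 0: k_p_x=1.0, q=0.036, term=0.033333
Year 1: k_p_x=0.964, q=0.015, term=0.012397
Year 2: k_p_x=0.94954, q=0.035, term=0.026382
Year 3: k_p_x=0.916306, q=0.037, term=0.02492
A_x = 0.097


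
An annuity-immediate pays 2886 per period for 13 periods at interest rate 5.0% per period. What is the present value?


PV = PMT * (1 - (1+i)^(-n)) / i
= 2886 * (1 - (1+0.05)^(-13)) / 0.05
= 2886 * (1 - 0.530321) / 0.05
= 2886 * 9.393573
= 27109.8516


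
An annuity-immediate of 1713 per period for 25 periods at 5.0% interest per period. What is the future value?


FV = PMT * ((1+i)^n - 1) / i
= 1713 * ((1.05)^25 - 1) / 0.05
= 1713 * (3.386355 - 1) / 0.05
= 81756.5203


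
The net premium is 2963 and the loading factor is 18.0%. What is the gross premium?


Gross = net * (1 + loading)
= 2963 * (1 + 0.18)
= 2963 * 1.18
= 3496.34


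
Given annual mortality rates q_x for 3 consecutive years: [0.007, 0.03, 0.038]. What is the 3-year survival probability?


p_k = 1 - q_k for each year
Survival = product of (1 - q_k)
= 0.993 * 0.97 * 0.962
= 0.9266


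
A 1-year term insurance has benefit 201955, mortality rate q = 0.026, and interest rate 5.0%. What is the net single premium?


NSP = benefit * q * v
v = 1/(1+i) = 0.952381
NSP = 201955 * 0.026 * 0.952381
= 5000.7905


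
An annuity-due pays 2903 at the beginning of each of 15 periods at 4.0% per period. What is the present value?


PV_due = PMT * (1-(1+i)^(-n))/i * (1+i)
PV_immediate = 32276.6787
PV_due = 32276.6787 * 1.04
= 33567.7459


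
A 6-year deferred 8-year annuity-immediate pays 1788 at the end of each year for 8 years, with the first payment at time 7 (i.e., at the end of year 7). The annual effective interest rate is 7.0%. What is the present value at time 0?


PV at time 6 of the 8-year annuity-immediate:
a_n = 1788 * (1-(1+0.07)^(-8))/0.07 = 10676.6817
Discount back 6 years to time 0:
PV = 10676.6817 * (1+0.07)^(-6)
= 10676.6817 * 0.666342
= 7114.3238


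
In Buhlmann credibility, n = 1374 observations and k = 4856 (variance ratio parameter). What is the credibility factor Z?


Z = n / (n + k)
= 1374 / (1374 + 4856)
= 1374 / 6230
= 0.2205


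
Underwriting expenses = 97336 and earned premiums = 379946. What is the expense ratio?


Expense ratio = expenses / premiums
= 97336 / 379946
= 0.2562


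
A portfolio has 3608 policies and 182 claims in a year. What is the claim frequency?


frequency = claims / policies
= 182 / 3608
= 0.0504


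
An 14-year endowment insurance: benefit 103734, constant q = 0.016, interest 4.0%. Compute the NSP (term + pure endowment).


Term component = 15982.4681
Pure endowment = 14_p_x * v^14 * benefit = 0.797869 * 0.577475 * 103734 = 47795.3617
NSP = 63777.8298


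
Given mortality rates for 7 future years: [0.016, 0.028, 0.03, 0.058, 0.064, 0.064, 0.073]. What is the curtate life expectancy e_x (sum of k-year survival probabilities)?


e_x = sum_{k=1}^{n} k_p_x
k_p_x values:
  1_p_x = 0.984
  2_p_x = 0.956448
  3_p_x = 0.927755
  4_p_x = 0.873945
  5_p_x = 0.818012
  6_p_x = 0.76566
  7_p_x = 0.709766
e_x = 6.0356


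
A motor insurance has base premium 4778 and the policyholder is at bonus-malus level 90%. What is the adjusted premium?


adjusted = base * BM_level / 100
= 4778 * 90 / 100
= 4778 * 0.9
= 4300.2


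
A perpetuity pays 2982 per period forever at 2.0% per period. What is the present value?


PV = PMT / i
= 2982 / 0.02
= 149100.0


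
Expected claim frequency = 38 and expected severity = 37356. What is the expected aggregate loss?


E[S] = E[N] * E[X]
= 38 * 37356
= 1.4195e+06


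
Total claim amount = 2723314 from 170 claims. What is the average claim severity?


severity = total / number
= 2723314 / 170
= 16019.4941


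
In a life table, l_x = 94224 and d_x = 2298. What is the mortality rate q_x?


q_x = d_x / l_x
= 2298 / 94224
= 0.0244


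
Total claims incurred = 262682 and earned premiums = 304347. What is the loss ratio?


Loss ratio = claims / premiums
= 262682 / 304347
= 0.8631


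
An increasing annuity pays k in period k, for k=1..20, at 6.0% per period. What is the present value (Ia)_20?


(Ia)_n = sum_{k=1}^{n} k * v^k, v = 1/(1+i)
v = 0.943396
Sum computed term by term:
(Ia)_20 = 98.7004


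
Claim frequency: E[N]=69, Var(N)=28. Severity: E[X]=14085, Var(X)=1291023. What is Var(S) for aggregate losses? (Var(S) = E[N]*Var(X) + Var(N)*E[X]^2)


Var(S) = E[N]*Var(X) + Var(N)*E[X]^2
= 69*1291023 + 28*14085^2
= 89080587 + 5554842300
= 5.6439e+09


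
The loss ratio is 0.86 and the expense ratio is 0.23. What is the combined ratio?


Combined ratio = loss ratio + expense ratio
= 0.86 + 0.23
= 1.09


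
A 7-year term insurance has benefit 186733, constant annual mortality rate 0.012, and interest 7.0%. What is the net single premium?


NSP = benefit * sum_{k=0}^{n-1} k_p_x * q * v^(k+1)
With constant q=0.012, v=0.934579
Sum = 0.062592
NSP = 186733 * 0.062592
= 11688.0809


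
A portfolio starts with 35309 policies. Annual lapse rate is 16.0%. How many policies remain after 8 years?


remaining = initial * (1 - lapse)^years
= 35309 * (1 - 0.16)^8
= 35309 * 0.247876
= 8752.2498


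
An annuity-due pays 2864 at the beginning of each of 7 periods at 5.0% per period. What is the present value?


PV_due = PMT * (1-(1+i)^(-n))/i * (1+i)
PV_immediate = 16572.1734
PV_due = 16572.1734 * 1.05
= 17400.7821


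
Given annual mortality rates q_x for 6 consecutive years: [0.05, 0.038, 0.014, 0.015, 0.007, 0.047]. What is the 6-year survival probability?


p_k = 1 - q_k for each year
Survival = product of (1 - q_k)
= 0.95 * 0.962 * 0.986 * 0.985 * 0.993 * 0.953
= 0.84


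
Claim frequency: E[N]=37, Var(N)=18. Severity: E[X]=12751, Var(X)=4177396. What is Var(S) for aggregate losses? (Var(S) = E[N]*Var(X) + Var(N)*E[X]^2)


Var(S) = E[N]*Var(X) + Var(N)*E[X]^2
= 37*4177396 + 18*12751^2
= 154563652 + 2926584018
= 3.0811e+09


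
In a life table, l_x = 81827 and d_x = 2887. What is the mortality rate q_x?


q_x = d_x / l_x
= 2887 / 81827
= 0.0353


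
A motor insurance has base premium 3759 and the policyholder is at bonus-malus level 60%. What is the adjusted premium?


adjusted = base * BM_level / 100
= 3759 * 60 / 100
= 3759 * 0.6
= 2255.4


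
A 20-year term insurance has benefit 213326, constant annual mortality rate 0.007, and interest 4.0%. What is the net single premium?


NSP = benefit * sum_{k=0}^{n-1} k_p_x * q * v^(k+1)
With constant q=0.007, v=0.961538
Sum = 0.089873
NSP = 213326 * 0.089873
= 19172.2008


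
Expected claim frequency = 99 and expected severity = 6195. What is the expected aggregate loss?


E[S] = E[N] * E[X]
= 99 * 6195
= 613305


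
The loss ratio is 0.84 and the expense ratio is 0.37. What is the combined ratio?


Combined ratio = loss ratio + expense ratio
= 0.84 + 0.37
= 1.21


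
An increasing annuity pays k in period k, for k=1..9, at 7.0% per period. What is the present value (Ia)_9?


(Ia)_n = sum_{k=1}^{n} k * v^k, v = 1/(1+i)
v = 0.934579
Sum computed term by term:
(Ia)_9 = 29.6556


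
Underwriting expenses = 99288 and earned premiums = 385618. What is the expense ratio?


Expense ratio = expenses / premiums
= 99288 / 385618
= 0.2575


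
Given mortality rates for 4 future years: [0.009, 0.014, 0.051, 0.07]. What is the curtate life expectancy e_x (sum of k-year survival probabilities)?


e_x = sum_{k=1}^{n} k_p_x
k_p_x values:
  1_p_x = 0.991
  2_p_x = 0.977126
  3_p_x = 0.927293
  4_p_x = 0.862382
e_x = 3.7578


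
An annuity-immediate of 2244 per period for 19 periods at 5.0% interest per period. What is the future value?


FV = PMT * ((1+i)^n - 1) / i
= 2244 * ((1.05)^19 - 1) / 0.05
= 2244 * (2.52695 - 1) / 0.05
= 68529.5248


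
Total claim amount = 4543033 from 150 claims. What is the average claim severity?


severity = total / number
= 4543033 / 150
= 30286.8867


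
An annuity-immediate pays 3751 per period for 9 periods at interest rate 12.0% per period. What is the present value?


PV = PMT * (1 - (1+i)^(-n)) / i
= 3751 * (1 - (1+0.12)^(-9)) / 0.12
= 3751 * (1 - 0.36061) / 0.12
= 3751 * 5.32825
= 19986.265


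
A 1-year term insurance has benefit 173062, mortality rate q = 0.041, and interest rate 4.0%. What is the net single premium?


NSP = benefit * q * v
v = 1/(1+i) = 0.961538
NSP = 173062 * 0.041 * 0.961538
= 6822.6365


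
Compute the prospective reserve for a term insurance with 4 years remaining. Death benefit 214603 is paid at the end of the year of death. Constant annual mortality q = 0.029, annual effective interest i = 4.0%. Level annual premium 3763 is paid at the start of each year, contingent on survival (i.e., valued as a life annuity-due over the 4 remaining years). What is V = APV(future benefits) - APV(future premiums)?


v = 1/(1+i) = 0.961538
APV(future benefits) per unit = sum_{k=0}^{3} k_p_x * q * v^(k+1) = 0.100921
APV(future benefits) = 214603 * 0.100921 = 21657.9638
Life annuity-due factor ä_{x:4} = sum_{k=0}^{3} k_p_x * v^k = 3.619238
APV(future premiums) = 3763 * 3.619238 = 13619.1937
V = 21657.9638 - 13619.1937
= 8038.7702


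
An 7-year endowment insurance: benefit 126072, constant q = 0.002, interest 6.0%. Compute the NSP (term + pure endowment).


Term component = 1399.7978
Pure endowment = 7_p_x * v^7 * benefit = 0.986084 * 0.665057 * 126072 = 82678.2689
NSP = 84078.0666


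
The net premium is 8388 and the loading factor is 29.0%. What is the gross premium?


Gross = net * (1 + loading)
= 8388 * (1 + 0.29)
= 8388 * 1.29
= 10820.52


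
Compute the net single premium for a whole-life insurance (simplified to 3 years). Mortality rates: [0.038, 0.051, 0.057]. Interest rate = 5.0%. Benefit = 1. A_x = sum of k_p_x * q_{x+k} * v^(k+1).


v = 0.952381
Year 0: k_p_x=1.0, q=0.038, term=0.03619
Year 1: k_p_x=0.962, q=0.051, term=0.044501
Year 2: k_p_x=0.912938, q=0.057, term=0.044952
A_x = 0.1256


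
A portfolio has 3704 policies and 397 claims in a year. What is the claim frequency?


frequency = claims / policies
= 397 / 3704
= 0.1072


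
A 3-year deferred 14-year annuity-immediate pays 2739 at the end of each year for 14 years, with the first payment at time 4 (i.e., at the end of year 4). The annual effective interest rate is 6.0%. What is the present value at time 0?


PV at time 3 of the 14-year annuity-immediate:
a_n = 2739 * (1-(1+0.06)^(-14))/0.06 = 25458.961
Discount back 3 years to time 0:
PV = 25458.961 * (1+0.06)^(-3)
= 25458.961 * 0.839619
= 21375.8346


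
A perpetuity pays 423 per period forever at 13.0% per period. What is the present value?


PV = PMT / i
= 423 / 0.13
= 3253.8462


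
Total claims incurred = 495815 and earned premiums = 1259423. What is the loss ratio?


Loss ratio = claims / premiums
= 495815 / 1259423
= 0.3937


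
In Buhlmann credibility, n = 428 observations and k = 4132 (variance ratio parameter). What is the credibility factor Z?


Z = n / (n + k)
= 428 / (428 + 4132)
= 428 / 4560
= 0.0939


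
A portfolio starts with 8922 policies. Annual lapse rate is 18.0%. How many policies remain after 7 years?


remaining = initial * (1 - lapse)^years
= 8922 * (1 - 0.18)^7
= 8922 * 0.249285
= 2224.125


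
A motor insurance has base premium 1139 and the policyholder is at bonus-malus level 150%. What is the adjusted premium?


adjusted = base * BM_level / 100
= 1139 * 150 / 100
= 1139 * 1.5
= 1708.5


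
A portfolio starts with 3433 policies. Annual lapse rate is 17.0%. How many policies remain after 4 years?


remaining = initial * (1 - lapse)^years
= 3433 * (1 - 0.17)^4
= 3433 * 0.474583
= 1629.2442


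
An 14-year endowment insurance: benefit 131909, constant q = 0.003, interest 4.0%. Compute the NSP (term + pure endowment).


Term component = 4107.3844
Pure endowment = 14_p_x * v^14 * benefit = 0.958809 * 0.577475 * 131909 = 73036.4901
NSP = 77143.8745


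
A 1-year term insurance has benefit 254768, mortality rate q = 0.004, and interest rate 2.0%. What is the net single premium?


NSP = benefit * q * v
v = 1/(1+i) = 0.980392
NSP = 254768 * 0.004 * 0.980392
= 999.0902


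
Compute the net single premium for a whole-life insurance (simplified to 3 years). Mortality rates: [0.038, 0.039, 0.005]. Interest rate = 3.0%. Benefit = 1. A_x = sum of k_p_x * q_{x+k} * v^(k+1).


v = 0.970874
Year 0: k_p_x=1.0, q=0.038, term=0.036893
Year 1: k_p_x=0.962, q=0.039, term=0.035364
Year 2: k_p_x=0.924482, q=0.005, term=0.00423
A_x = 0.0765


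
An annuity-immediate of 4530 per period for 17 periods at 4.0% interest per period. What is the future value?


FV = PMT * ((1+i)^n - 1) / i
= 4530 * ((1.04)^17 - 1) / 0.04
= 4530 * (1.9479 - 1) / 0.04
= 107349.7311


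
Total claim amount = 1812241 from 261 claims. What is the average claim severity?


severity = total / number
= 1812241 / 261
= 6943.4521


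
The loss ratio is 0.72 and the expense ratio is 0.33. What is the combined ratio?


Combined ratio = loss ratio + expense ratio
= 0.72 + 0.33
= 1.05


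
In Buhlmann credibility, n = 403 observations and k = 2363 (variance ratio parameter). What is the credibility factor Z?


Z = n / (n + k)
= 403 / (403 + 2363)
= 403 / 2766
= 0.1457


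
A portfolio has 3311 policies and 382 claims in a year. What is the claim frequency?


frequency = claims / policies
= 382 / 3311
= 0.1154


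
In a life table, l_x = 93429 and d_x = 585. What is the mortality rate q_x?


q_x = d_x / l_x
= 585 / 93429
= 0.0063


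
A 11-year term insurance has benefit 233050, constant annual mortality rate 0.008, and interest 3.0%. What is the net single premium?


NSP = benefit * sum_{k=0}^{n-1} k_p_x * q * v^(k+1)
With constant q=0.008, v=0.970874
Sum = 0.071299
NSP = 233050 * 0.071299
= 16616.1675


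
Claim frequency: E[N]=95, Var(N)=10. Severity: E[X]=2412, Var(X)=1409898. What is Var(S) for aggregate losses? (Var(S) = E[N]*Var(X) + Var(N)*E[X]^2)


Var(S) = E[N]*Var(X) + Var(N)*E[X]^2
= 95*1409898 + 10*2412^2
= 133940310 + 58177440
= 1.9212e+08


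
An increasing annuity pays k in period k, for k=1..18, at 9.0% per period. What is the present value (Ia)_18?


(Ia)_n = sum_{k=1}^{n} k * v^k, v = 1/(1+i)
v = 0.917431
Sum computed term by term:
(Ia)_18 = 63.6416
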